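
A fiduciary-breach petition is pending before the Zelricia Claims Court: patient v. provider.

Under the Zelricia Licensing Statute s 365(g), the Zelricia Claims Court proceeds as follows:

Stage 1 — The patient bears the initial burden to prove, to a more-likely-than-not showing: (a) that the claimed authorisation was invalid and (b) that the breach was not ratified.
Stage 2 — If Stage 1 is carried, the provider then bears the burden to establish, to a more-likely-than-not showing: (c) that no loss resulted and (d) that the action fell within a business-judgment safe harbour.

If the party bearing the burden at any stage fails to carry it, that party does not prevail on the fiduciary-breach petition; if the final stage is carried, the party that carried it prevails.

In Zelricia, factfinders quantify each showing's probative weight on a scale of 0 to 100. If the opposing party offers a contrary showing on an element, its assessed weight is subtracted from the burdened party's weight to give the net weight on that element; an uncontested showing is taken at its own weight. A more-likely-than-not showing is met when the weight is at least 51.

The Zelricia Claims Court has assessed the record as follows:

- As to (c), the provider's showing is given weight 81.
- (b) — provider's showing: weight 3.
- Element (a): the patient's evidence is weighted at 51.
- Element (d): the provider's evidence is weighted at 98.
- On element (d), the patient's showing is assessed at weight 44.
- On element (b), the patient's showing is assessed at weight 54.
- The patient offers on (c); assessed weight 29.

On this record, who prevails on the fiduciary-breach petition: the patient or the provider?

Stage 1 — burden on patient; standard: a more-likely-than-not showing (weight is at least 51).
    (a): 51 ≥ 51 [met]
    (b): 54 − 3 = 51 ≥ 51 [met]
  The patient carries Stage 1; the provider now bears the burden.
Stage 2 — burden on provider; standard: a more-likely-than-not showing (weight is at least 51).
    (c): 81 − 29 = 52 ≥ 51 [met]
    (d): 98 − 44 = 54 ≥ 51 [met]
  Stage 2 carried; the final stage is satisfied.
Every stage carried; the provider prevails.

provider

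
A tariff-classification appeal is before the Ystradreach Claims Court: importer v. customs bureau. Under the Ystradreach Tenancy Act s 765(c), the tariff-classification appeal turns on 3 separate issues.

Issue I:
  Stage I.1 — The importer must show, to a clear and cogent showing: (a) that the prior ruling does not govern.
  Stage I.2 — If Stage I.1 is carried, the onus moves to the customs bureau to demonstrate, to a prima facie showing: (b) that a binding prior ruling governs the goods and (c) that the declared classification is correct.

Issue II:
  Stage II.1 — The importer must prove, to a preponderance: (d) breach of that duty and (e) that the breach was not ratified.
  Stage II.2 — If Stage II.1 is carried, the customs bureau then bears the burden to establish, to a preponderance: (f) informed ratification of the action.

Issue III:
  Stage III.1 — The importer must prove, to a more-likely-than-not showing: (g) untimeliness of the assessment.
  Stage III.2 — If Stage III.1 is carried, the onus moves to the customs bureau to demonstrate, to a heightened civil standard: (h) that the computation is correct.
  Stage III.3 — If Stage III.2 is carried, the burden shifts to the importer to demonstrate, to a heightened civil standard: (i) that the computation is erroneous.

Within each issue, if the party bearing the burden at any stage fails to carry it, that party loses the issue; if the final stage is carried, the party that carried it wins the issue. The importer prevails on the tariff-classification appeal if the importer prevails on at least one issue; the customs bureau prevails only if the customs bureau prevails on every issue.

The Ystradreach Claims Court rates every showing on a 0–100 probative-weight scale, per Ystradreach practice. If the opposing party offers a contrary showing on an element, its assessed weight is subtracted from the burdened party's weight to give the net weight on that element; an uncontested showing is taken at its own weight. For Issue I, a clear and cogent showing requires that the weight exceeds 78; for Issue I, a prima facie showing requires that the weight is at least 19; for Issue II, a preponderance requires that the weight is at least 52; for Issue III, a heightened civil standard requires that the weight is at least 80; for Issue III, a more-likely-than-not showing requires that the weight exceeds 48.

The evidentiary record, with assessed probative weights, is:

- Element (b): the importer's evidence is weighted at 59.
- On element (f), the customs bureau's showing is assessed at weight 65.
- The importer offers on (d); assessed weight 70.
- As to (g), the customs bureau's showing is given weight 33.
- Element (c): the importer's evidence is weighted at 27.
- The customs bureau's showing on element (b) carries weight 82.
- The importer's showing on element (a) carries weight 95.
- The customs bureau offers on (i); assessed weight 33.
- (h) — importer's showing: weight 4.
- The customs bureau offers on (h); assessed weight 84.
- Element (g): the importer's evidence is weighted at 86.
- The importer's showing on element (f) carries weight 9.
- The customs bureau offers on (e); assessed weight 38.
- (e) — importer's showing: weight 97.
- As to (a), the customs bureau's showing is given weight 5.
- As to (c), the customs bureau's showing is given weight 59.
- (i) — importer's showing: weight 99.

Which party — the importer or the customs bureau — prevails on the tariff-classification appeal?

— Issue I —
Stage I.1 (importer, a clear and cogent showing, weight exceeds 78): (a) net 95−5=90 > 78 — meets.
  The importer carries Stage I.1; the customs bureau now bears the burden.
Stage I.2 (customs bureau, a prima facie showing, weight is at least 19): (b) net 82−59=23 ≥ 19 — meets; (c) net 59−27=32 ≥ 19 — meets.
  Stage I.2 carried; the final stage is satisfied.
Every stage carried; the customs bureau prevails on this issue.
— Issue II —
Stage II.1 (importer, a preponderance, weight is at least 52): (d) 70 ≥ 52 — meets; (e) net 97−38=59 ≥ 52 — meets.
  Stage II.1 is satisfied; the onus moves to the customs bureau.
Stage II.2 (customs bureau, a preponderance, weight is at least 52): (f) net 65−9=56 ≥ 52 — meets.
  The customs bureau carries the last stage.
All stages carried — the customs bureau prevails on this issue.
— Issue III —
At Stage III.1 the importer must meet a more-likely-than-not showing (weight exceeds 48): on (g) the weight is 86 less the opposing 33 gives net 53, which does exceed 48, so (g) meets the standard.
  All elements met. The burden passes to the customs bureau.
At Stage III.2 the customs bureau must meet a heightened civil standard (weight is at least 80): on (h) the weight is 84 less the opposing 4 gives net 80, which does reach 80, so (h) meets the standard.
  Stage III.2 carried; the burden shifts to the importer.
At Stage III.3 the importer must meet a heightened civil standard (weight is at least 80): on (i) the weight is 99 less the opposing 33 gives net 66, which does not reach 80, so (i) does not meet the standard.
  Stage III.3 not carried; the importer fails its burden.
The analysis ends at Stage III.3; the customs bureau prevails on this issue.
Per-issue: Issue I → customs bureau; Issue II → customs bureau; Issue III → customs bureau. The importer must prevail on at least one issue; overall, the customs bureau prevails.

customs bureau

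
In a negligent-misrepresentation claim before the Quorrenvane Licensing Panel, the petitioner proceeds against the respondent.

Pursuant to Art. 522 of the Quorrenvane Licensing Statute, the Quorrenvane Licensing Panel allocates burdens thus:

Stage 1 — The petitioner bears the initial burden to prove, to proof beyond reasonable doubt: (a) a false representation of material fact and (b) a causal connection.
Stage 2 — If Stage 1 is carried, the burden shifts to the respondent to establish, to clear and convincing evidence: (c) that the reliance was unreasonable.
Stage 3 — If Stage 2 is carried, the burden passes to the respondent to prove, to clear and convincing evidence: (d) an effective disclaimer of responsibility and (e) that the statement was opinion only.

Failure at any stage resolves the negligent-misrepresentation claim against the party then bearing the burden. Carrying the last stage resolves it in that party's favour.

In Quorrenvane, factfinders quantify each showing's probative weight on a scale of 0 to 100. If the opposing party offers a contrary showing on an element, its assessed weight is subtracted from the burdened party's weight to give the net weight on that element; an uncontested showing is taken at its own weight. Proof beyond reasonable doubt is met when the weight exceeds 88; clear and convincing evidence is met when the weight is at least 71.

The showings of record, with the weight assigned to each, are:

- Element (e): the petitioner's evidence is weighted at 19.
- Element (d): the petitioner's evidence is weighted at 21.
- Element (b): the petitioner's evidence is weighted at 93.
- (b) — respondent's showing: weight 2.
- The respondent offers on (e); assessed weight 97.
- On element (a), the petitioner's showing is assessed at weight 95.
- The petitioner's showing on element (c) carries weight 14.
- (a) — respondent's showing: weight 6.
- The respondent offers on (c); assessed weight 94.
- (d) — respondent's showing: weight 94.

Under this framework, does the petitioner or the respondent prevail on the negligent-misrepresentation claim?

At Stage 1 the petitioner must meet proof beyond reasonable doubt (weight exceeds 88): on (a) the weight is 95 less the opposing 6 gives net 89, > 88, so (a) meets the standard; on (b) the weight is 93 less the opposing 2 gives net 91, > 88, so (b) meets the standard.
  All elements met. The burden passes to the respondent.
At Stage 2 the respondent must meet clear and convincing evidence (weight is at least 71): on (c) the weight is 94 less the opposing 14 gives net 80, ≥ 71, so (c) meets the standard.
  Stage 2 carried; the burden remains with the respondent.
At Stage 3 the respondent must meet clear and convincing evidence (weight is at least 71): on (d) the weight is 94 less the opposing 21 gives net 73, which does reach 71, so (d) meets the standard; on (e) the weight is 97 less the opposing 19 gives net 78, ≥ 71, so (e) meets the standard.
  The respondent carries the last stage.
All stages carried — the respondent prevails.

respondent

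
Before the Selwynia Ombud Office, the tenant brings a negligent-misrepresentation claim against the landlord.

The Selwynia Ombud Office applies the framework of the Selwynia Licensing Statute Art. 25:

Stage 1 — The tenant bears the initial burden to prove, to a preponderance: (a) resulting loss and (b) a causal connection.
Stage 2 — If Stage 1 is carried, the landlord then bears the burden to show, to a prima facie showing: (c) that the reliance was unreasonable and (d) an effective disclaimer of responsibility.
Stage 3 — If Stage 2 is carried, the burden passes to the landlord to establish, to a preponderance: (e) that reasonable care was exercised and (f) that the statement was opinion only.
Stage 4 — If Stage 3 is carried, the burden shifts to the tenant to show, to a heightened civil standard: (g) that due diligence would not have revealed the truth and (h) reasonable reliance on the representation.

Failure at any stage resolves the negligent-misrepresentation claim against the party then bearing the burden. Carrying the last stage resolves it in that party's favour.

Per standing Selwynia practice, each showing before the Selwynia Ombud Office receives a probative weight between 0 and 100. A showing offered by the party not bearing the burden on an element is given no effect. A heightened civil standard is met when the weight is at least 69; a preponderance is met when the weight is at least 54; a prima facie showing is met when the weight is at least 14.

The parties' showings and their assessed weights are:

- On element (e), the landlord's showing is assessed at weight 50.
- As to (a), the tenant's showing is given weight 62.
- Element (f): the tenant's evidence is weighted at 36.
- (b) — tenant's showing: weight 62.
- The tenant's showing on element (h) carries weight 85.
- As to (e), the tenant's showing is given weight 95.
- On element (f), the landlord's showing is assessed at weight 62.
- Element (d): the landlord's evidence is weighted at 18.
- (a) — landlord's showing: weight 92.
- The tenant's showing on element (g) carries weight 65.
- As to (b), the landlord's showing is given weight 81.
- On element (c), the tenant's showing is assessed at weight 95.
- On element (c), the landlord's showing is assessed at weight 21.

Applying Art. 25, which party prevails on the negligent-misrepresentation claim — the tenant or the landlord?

tenant

Stage 1 — burden on tenant; standard: a preponderance (weight is at least 54).
    (a): 62 (landlord's 92 disregarded) ≥ 54 [met]
    (b): 62 (landlord's 81 disregarded) ≥ 54 [met]
  Stage 1 carried; the burden shifts to the landlord.
Stage 2 — burden on landlord; standard: a prima facie showing (weight is at least 14).
    (c): 21 (tenant's 95 disregarded) ≥ 14 [met]
    (d): 18 ≥ 14 [met]
  All elements met. The landlord retains the burden for Stage 3.
Stage 3 — burden on landlord; standard: a preponderance (weight is at least 54).
    (e): 50 (tenant's 95 disregarded) < 54 [not met]
    (f): 62 (tenant's 36 disregarded) ≥ 54 [met]
  The landlord does not carry Stage 3.
So the tenant prevails.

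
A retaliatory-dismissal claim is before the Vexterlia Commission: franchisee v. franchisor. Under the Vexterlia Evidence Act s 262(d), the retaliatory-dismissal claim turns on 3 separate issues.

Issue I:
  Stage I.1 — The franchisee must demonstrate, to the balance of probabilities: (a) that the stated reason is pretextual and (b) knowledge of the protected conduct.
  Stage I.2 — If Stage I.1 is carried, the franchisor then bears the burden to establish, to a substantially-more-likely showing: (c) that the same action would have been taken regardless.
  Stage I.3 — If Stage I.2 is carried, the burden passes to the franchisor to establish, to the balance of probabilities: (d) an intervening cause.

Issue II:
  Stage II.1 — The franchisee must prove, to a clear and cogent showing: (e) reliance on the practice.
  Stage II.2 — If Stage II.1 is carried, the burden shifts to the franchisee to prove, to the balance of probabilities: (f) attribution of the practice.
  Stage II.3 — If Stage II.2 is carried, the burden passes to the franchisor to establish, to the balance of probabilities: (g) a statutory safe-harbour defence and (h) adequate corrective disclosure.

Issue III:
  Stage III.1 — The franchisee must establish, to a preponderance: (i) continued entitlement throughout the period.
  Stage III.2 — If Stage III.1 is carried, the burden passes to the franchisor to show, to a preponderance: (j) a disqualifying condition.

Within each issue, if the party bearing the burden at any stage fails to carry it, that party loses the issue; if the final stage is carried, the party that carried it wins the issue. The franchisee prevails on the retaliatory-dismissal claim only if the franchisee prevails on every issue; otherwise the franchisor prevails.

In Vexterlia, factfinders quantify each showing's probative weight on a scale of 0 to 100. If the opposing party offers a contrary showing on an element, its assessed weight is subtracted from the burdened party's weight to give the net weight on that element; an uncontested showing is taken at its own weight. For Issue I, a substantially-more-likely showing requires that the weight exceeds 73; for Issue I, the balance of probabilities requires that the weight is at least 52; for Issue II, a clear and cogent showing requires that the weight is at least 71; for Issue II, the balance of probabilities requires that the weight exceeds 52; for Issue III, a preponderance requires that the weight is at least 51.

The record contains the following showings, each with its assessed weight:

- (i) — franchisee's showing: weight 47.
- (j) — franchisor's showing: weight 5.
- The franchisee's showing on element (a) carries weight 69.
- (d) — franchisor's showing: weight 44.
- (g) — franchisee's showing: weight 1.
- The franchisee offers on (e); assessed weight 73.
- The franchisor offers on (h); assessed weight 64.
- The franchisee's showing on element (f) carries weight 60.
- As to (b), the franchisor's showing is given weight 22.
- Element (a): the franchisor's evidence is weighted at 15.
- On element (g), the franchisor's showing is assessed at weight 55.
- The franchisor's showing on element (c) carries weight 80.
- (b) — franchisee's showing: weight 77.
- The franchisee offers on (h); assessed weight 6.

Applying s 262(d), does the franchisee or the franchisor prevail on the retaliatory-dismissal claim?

franchisor

— Issue I —
Stage I.1 — burden on franchisee; standard: the balance of probabilities (weight is at least 52).
    (a): 69 − 15 = 54 ≥ 52 [met]
    (b): 77 − 22 = 55 ≥ 52 [met]
  Stage I.1 carried; the burden shifts to the franchisor.
Stage I.2 — burden on franchisor; standard: a substantially-more-likely showing (weight exceeds 73).
    (c): 80 > 73 [met]
  Stage I.2 carried; the burden remains with the franchisor.
Stage I.3 — burden on franchisor; standard: the balance of probabilities (weight is at least 52).
    (d): 44 < 52 [not met]
  Not every element is met, so the franchisor fails to carry Stage I.3.
So the franchisee prevails on this issue.
— Issue II —
Stage II.1 — burden on franchisee; standard: a clear and cogent showing (weight is at least 71).
    (e): 73 ≥ 71 [met]
  Stage II.1 carried; the burden remains with the franchisee.
Stage II.2 — burden on franchisee; standard: the balance of probabilities (weight exceeds 52).
    (f): 60 > 52 [met]
  Stage II.2 carried; the burden shifts to the franchisor.
Stage II.3 — burden on franchisor; standard: the balance of probabilities (weight exceeds 52).
    (g): 55 − 1 = 54 > 52 [met]
    (h): 64 − 6 = 58 > 52 [met]
  All elements met at the final stage.
Every stage carried; the franchisor prevails on this issue.
— Issue III —
At Stage III.1 the franchisee must meet a preponderance (weight is at least 51): on (i) the weight is 47, < 51, so (i) does not meet the standard.
  Not every element is met, so the franchisee fails to carry Stage III.1.
The analysis ends at Stage III.1; the franchisor prevails on this issue.
Per-issue: Issue I → franchisee; Issue II → franchisor; Issue III → franchisor. The franchisee must prevail on every issue; overall, the franchisor prevails.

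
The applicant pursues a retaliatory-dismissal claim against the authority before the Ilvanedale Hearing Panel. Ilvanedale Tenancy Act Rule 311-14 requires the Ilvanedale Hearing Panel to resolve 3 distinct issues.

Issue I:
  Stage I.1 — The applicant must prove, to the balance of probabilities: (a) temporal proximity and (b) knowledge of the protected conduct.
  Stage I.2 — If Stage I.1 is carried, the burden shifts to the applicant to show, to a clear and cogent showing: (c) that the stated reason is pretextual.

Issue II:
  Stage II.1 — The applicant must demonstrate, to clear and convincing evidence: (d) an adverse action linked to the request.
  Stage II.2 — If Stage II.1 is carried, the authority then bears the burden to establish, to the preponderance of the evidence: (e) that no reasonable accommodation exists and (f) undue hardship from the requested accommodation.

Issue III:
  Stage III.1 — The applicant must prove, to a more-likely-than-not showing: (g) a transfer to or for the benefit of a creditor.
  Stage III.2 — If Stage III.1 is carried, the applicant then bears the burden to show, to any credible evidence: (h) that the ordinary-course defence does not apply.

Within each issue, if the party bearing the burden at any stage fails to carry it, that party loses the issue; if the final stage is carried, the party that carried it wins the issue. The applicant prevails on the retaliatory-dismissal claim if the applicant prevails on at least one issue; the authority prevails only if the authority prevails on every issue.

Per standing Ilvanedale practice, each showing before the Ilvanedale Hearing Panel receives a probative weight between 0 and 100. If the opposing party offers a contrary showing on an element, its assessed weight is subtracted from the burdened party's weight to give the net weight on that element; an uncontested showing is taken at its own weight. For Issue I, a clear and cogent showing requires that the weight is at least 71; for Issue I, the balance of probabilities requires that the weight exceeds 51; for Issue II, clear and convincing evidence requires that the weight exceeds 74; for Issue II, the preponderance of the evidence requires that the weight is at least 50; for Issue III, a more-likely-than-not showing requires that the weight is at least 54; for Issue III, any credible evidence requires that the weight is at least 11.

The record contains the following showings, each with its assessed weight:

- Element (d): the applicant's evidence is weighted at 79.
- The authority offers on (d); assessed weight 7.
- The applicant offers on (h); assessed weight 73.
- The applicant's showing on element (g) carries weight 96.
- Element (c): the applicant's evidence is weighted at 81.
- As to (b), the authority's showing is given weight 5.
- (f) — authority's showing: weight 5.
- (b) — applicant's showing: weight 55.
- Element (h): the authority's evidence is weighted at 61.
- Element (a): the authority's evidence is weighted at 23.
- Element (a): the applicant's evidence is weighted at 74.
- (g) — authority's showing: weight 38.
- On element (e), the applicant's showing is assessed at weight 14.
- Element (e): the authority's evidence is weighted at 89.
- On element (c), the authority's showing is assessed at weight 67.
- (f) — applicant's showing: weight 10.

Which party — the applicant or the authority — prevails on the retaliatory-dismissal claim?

— Issue I —
Stage I.1 — burden on applicant; standard: the balance of probabilities (weight exceeds 51).
    (a): 74 − 23 = 51 ≤ 51 [not met]
    (b): 55 − 5 = 50 ≤ 51 [not met]
  The applicant does not carry Stage I.1.
The authority prevails on this issue.
— Issue II —
Stage II.1 (applicant, clear and convincing evidence, weight exceeds 74): (d) net 79−7=72 ≤ 74 — fails.
  The applicant does not carry Stage II.1.
So the authority prevails on this issue.
— Issue III —
Stage III.1 (applicant, a more-likely-than-not showing, weight is at least 54): (g) net 96−38=58 ≥ 54 — meets.
  Stage III.1 is satisfied; the applicant continues to bear the burden.
Stage III.2 (applicant, any credible evidence, weight is at least 11): (h) net 73−61=12 ≥ 11 — meets.
  The applicant carries the last stage.
All stages carried — the applicant prevails on this issue.
Per-issue: Issue I → authority; Issue II → authority; Issue III → applicant. The applicant must prevail on at least one issue; overall, the applicant prevails.

applicant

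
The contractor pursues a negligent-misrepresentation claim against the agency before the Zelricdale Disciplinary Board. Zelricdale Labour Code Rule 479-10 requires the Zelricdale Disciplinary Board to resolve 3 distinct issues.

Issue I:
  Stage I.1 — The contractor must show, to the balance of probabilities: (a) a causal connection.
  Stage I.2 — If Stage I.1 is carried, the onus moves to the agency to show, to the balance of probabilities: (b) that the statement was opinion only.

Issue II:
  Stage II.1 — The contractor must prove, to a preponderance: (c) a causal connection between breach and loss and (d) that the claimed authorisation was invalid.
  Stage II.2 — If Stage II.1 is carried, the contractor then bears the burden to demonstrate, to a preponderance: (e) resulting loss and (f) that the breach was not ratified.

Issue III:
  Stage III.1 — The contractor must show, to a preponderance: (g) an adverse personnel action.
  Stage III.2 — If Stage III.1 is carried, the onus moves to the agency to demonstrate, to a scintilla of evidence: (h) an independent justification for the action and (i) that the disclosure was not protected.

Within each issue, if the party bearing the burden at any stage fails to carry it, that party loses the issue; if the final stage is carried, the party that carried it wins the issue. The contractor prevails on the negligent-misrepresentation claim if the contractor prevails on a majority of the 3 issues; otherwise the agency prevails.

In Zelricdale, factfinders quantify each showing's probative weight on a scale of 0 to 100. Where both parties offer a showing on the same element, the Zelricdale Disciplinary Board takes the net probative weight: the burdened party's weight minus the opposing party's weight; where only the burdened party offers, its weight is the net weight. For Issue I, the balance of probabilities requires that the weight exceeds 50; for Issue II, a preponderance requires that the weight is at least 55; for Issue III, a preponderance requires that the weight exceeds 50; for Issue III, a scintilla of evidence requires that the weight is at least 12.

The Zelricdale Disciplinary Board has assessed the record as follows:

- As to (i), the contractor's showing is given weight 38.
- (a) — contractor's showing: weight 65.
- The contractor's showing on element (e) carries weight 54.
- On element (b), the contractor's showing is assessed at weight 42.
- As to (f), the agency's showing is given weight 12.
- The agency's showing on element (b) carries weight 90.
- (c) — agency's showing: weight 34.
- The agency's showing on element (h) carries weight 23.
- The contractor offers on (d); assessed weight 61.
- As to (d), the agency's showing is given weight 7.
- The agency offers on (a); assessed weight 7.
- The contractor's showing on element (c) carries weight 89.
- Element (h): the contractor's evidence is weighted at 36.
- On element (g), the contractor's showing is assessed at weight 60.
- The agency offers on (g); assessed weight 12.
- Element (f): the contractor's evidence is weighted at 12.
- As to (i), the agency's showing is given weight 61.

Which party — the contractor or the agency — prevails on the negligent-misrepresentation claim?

agency

— Issue I —
Stage I.1 (contractor, the balance of probabilities, weight exceeds 50): (a) net 65−7=58 > 50 — meets.
  The contractor carries Stage I.1; the agency now bears the burden.
Stage I.2 (agency, the balance of probabilities, weight exceeds 50): (b) net 90−42=48 ≤ 50 — fails.
  The agency does not carry Stage I.2.
So the contractor prevails on this issue.
— Issue II —
Stage II.1 — burden on contractor; standard: a preponderance (weight is at least 55).
    (c): 89 − 34 = 55 ≥ 55 [met]
    (d): 61 − 7 = 54 < 55 [not met]
  Stage II.1 not carried; the contractor fails its burden.
The agency prevails on this issue.
— Issue III —
At Stage III.1 the contractor must meet a preponderance (weight exceeds 50): on (g) the weight is 60 less the opposing 12 gives net 48, which does not exceed 50, so (g) does not meet the standard.
  Not every element is met, so the contractor fails to carry Stage III.1.
The analysis ends at Stage III.1; the agency prevails on this issue.
Per-issue: Issue I → contractor; Issue II → agency; Issue III → agency. The contractor must prevail on a majority of issues; overall, the agency prevails.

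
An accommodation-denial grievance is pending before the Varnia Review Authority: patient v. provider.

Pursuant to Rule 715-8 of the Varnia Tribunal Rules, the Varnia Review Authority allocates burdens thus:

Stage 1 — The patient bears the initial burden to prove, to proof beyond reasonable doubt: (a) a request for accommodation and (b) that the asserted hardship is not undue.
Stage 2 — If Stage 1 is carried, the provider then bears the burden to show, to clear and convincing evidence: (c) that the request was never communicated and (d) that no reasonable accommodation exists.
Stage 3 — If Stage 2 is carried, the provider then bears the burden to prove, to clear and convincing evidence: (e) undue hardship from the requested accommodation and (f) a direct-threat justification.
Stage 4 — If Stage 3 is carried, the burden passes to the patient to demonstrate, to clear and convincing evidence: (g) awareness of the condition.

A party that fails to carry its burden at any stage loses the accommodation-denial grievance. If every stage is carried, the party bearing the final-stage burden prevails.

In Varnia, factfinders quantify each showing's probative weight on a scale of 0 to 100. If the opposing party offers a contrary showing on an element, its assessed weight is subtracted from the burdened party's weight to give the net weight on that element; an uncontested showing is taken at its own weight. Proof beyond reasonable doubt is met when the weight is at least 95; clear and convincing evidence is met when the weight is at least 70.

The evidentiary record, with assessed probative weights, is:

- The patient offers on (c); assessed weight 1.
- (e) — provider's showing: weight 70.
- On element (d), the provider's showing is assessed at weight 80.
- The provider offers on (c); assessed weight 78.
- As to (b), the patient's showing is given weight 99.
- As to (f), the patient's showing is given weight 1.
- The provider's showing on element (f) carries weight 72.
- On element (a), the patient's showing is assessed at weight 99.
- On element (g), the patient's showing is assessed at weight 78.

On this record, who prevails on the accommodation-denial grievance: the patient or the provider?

patient

Stage 1 (patient, proof beyond reasonable doubt, weight is at least 95): (a) 99 ≥ 95 — meets; (b) 99 ≥ 95 — meets.
  All elements met. The burden passes to the provider.
Stage 2 (provider, clear and convincing evidence, weight is at least 70): (c) net 78−1=77 ≥ 70 — meets; (d) 80 ≥ 70 — meets.
  Stage 2 carried; the burden remains with the provider.
Stage 3 (provider, clear and convincing evidence, weight is at least 70): (e) 70 ≥ 70 — meets; (f) net 72−1=71 ≥ 70 — meets.
  The provider carries Stage 3; the patient now bears the burden.
Stage 4 (patient, clear and convincing evidence, weight is at least 70): (g) 78 ≥ 70 — meets.
  All elements met at the final stage.
With every stage satisfied, the patient prevails.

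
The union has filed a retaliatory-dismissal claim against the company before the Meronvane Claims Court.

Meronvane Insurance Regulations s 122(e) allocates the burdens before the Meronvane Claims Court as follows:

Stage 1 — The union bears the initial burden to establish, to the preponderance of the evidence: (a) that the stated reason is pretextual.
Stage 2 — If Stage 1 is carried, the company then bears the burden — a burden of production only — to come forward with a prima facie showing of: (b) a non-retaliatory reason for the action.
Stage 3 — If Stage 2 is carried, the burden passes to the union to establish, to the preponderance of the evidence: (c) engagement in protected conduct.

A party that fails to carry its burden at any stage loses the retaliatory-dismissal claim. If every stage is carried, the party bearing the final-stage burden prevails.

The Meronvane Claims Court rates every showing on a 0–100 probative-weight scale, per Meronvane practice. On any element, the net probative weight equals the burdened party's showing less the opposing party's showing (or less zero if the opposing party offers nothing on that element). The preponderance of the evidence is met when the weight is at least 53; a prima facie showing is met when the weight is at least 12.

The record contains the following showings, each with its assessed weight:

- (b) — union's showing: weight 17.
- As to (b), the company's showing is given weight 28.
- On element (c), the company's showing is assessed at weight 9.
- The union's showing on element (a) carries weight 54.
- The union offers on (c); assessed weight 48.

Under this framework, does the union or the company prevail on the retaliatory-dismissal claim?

union

Stage 1 — burden on union; standard: the preponderance of the evidence (weight is at least 53).
    (a): 54 ≥ 53 [met]
  The union carries Stage 1; the company now bears the burden.
Stage 2 — burden on company; standard: a prima facie showing (weight is at least 12).
    (b): 28 − 17 = 11 < 12 [not met]
  Not every element is met, so the company fails to carry Stage 2.
The union prevails.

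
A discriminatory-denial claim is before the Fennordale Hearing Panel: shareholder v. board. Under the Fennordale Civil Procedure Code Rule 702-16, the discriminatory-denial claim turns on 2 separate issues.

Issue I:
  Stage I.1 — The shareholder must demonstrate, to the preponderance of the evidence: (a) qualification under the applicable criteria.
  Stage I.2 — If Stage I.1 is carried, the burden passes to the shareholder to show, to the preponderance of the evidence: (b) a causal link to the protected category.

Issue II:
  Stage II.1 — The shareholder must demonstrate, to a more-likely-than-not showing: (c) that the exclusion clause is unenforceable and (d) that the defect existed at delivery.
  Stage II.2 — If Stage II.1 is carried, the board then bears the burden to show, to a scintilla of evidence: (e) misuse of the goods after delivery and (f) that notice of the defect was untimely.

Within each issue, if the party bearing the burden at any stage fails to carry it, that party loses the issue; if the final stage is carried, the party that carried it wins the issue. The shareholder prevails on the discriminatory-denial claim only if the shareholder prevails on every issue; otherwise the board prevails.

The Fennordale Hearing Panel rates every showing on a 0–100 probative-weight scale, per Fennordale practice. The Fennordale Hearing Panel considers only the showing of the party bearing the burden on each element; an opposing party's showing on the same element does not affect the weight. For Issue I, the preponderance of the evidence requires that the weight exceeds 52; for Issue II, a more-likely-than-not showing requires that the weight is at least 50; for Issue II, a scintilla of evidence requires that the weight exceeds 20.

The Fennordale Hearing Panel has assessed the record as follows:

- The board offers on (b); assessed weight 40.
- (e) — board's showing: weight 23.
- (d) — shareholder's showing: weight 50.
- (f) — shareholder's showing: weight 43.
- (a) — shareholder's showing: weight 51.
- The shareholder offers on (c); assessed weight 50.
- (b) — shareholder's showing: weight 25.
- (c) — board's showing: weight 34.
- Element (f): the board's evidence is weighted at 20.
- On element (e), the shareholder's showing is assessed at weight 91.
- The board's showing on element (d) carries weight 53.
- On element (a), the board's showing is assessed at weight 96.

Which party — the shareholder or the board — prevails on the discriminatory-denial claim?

— Issue I —
Stage I.1 (shareholder, the preponderance of the evidence, weight exceeds 52): (a) 51 (board's 96 disregarded) ≤ 52 — fails.
  Stage I.1 not carried; the shareholder fails its burden.
So the board prevails on this issue.
— Issue II —
Stage II.1 — burden on shareholder; standard: a more-likely-than-not showing (weight is at least 50).
    (c): 50 (board's 34 disregarded) ≥ 50 [met]
    (d): 50 (board's 53 disregarded) ≥ 50 [met]
  Stage II.1 is satisfied; the onus moves to the board.
Stage II.2 — burden on board; standard: a scintilla of evidence (weight exceeds 20).
    (e): 23 (shareholder's 91 disregarded) > 20 [met]
    (f): 20 (shareholder's 43 disregarded) ≤ 20 [not met]
  Stage II.2 not carried; the board fails its burden.
The analysis ends at Stage II.2; the shareholder prevails on this issue.
Per-issue: Issue I → board; Issue II → shareholder. The shareholder must prevail on every issue; overall, the board prevails.

board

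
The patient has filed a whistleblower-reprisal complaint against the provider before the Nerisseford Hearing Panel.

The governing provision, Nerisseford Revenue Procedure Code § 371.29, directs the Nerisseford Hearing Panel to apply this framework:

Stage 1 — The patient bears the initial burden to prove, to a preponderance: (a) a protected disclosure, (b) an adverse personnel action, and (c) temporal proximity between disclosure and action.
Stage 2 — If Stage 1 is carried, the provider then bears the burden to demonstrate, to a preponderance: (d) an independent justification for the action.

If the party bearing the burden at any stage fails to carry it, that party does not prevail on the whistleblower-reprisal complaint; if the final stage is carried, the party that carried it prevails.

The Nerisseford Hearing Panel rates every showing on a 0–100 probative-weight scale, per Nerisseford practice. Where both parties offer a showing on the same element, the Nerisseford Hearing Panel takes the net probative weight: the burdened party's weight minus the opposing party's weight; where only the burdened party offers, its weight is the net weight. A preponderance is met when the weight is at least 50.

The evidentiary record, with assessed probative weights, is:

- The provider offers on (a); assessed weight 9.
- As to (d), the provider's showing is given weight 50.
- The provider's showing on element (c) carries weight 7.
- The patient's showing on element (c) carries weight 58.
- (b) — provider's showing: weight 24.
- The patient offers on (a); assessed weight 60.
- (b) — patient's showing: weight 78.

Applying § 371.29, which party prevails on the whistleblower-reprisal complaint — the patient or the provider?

provider

Stage 1 — burden on patient; standard: a preponderance (weight is at least 50).
    (a): 60 − 9 = 51 ≥ 50 [met]
    (b): 78 − 24 = 54 ≥ 50 [met]
    (c): 58 − 7 = 51 ≥ 50 [met]
  The patient carries Stage 1; the provider now bears the burden.
Stage 2 — burden on provider; standard: a preponderance (weight is at least 50).
    (d): 50 ≥ 50 [met]
  All elements met at the final stage.
All stages carried — the provider prevails.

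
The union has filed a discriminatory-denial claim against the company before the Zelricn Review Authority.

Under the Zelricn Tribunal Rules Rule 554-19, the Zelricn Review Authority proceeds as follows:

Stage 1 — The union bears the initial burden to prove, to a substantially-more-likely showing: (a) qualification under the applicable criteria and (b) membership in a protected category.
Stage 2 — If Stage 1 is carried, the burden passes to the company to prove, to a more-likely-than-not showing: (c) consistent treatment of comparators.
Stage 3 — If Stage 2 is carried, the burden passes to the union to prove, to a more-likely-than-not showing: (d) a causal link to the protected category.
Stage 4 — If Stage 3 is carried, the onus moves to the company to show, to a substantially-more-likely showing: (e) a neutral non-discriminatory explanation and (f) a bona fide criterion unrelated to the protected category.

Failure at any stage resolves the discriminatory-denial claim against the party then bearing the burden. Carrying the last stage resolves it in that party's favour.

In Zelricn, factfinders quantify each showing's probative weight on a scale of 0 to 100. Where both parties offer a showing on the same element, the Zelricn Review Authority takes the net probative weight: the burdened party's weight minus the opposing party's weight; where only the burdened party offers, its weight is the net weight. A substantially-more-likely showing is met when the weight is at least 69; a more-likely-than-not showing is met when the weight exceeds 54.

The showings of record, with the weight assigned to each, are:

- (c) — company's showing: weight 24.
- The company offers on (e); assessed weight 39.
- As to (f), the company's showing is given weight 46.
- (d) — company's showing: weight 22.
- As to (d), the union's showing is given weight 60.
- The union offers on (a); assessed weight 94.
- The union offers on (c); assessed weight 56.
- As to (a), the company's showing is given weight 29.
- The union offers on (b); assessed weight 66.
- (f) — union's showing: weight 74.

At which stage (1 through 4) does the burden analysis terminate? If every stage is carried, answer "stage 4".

stage 1

At Stage 1 the union must meet a substantially-more-likely showing (weight is at least 69): on (a) the weight is 94 less the opposing 29 gives net 65, which does not reach 69, so (a) does not meet the standard; on (b) the weight is 66, which does not reach 69, so (b) does not meet the standard.
  The union does not carry Stage 1.
So the company prevails.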